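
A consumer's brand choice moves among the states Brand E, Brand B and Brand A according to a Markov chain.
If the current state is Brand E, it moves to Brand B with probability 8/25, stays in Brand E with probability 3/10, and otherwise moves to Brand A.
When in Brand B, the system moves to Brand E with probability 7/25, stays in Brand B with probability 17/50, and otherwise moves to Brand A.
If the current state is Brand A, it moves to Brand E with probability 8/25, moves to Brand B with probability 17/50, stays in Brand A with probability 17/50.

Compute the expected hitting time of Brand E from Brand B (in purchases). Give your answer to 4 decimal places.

3.3943

Let t(s) be the expected number of purchases to first reach Brand E from state s, with t(Brand E) = 0. Conditioning on the first purchase:
t(Brand B) = 1 + 0.34·t(Brand B) + 0.38·t(Brand A)
t(Brand A) = 1 + 0.34·t(Brand B) + 0.34·t(Brand A)
Solving: t(Brand B) = 3.3943, t(Brand A) = 3.2637.
Expected purchases from Brand B to Brand E: 3.3943.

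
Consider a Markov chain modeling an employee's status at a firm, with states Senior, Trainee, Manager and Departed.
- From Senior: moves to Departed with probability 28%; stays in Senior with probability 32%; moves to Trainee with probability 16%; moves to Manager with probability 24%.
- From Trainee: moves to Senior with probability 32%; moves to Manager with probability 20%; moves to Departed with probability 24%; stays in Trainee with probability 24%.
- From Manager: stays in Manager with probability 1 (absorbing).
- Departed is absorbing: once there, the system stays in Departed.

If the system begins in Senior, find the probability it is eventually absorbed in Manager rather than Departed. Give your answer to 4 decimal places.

0.4605

Let h(s) be the probability of absorption at Manager starting from transient state s. Then h(Manager) = 1 and h(Departed) = 0. By first-step analysis:
h(Senior) = 0.32·h(Senior) + 0.16·h(Trainee) + 0.24·1 + 0.28·0
h(Trainee) = 0.32·h(Senior) + 0.24·h(Trainee) + 0.2·1 + 0.24·0
Solving: h(Senior) = 0.4605, h(Trainee) = 0.4570.
Starting from Senior, the probability is 0.4605.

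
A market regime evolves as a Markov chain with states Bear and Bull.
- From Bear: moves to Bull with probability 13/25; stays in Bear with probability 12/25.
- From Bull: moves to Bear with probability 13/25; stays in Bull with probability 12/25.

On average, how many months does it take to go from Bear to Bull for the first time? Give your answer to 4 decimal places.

1.9231

Let t(s) be the expected number of months to first reach Bull from state s, with t(Bull) = 0. Conditioning on the first month:
t(Bear) = 1 + 0.48·t(Bear)
Solving: t(Bear) = 1.9231.
Expected months from Bear to Bull: 1.9231.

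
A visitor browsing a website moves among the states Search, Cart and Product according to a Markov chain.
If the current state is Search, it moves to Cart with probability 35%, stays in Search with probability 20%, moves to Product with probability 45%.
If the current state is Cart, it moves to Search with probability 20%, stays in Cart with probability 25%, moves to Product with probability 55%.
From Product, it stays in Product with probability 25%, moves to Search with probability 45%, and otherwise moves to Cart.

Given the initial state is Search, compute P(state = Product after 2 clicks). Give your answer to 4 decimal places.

Sum over the intermediate state after 1 click:
P = P(Search→Search)·P(Search→Product) + P(Search→Cart)·P(Cart→Product) + P(Search→Product)·P(Product→Product)
  = 0.2×0.45 + 0.35×0.55 + 0.45×0.25
  = 0.0900 + 0.1925 + 0.1125 = 0.3950

0.3950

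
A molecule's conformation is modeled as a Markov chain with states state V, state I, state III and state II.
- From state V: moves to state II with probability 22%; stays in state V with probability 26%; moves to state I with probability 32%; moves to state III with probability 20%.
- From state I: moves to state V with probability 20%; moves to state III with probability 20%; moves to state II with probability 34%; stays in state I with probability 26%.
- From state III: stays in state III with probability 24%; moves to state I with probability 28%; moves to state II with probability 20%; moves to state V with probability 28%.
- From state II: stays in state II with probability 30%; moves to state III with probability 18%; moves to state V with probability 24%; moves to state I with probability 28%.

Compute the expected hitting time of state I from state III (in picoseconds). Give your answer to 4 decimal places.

Let t(s) be the expected number of picoseconds to first reach state I from state s, with t(state I) = 0. Conditioning on the first picosecond:
t(state V) = 1 + 0.26·t(state V) + 0.2·t(state III) + 0.22·t(state II)
t(state III) = 1 + 0.28·t(state V) + 0.24·t(state III) + 0.2·t(state II)
t(state II) = 1 + 0.24·t(state V) + 0.18·t(state III) + 0.3·t(state II)
Solving: t(state V) = 3.3061, t(state III) = 3.4409, t(state II) = 3.4469.
Expected picoseconds from state III to state I: 3.4409.

3.4409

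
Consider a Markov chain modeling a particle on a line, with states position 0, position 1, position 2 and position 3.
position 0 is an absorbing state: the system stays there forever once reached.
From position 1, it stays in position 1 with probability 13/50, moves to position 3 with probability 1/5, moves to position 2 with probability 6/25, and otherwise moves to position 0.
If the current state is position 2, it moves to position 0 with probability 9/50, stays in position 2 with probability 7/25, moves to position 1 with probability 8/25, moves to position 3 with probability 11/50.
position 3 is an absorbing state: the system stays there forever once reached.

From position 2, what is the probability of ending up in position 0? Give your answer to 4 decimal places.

Let h(s) be the probability of absorption at position 0 starting from transient state s. Then h(position 0) = 1 and h(position 3) = 0. By first-step analysis:
h(position 1) = 0.3·1 + 0.26·h(position 1) + 0.24·h(position 2) + 0.2·0
h(position 2) = 0.18·1 + 0.32·h(position 1) + 0.28·h(position 2) + 0.22·0
Solving: h(position 1) = 0.5684, h(position 2) = 0.5026.
Starting from position 2, the probability is 0.5026.

0.5026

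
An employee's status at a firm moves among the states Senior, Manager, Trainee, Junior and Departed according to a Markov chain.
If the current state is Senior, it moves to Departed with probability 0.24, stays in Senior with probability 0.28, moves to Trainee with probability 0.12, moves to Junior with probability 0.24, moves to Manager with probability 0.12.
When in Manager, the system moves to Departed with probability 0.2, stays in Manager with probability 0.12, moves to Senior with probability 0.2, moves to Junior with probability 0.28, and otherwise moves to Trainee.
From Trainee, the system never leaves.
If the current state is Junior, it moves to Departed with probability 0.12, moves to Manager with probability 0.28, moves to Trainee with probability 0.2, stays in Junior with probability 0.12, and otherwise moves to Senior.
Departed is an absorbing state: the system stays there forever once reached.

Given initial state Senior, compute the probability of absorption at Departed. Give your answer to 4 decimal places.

Let h(s) be the probability of absorption at Departed starting from transient state s. Then h(Departed) = 1 and h(Trainee) = 0. By first-step analysis:
h(Senior) = 0.28·h(Senior) + 0.12·h(Manager) + 0.12·0 + 0.24·h(Junior) + 0.24·1
h(Manager) = 0.2·h(Senior) + 0.12·h(Manager) + 0.2·0 + 0.28·h(Junior) + 0.2·1
h(Junior) = 0.28·h(Senior) + 0.28·h(Manager) + 0.2·0 + 0.12·h(Junior) + 0.12·1
Solving: h(Senior) = 0.5803, h(Manager) = 0.5133, h(Junior) = 0.4843.
Starting from Senior, the probability is 0.5803.

0.5803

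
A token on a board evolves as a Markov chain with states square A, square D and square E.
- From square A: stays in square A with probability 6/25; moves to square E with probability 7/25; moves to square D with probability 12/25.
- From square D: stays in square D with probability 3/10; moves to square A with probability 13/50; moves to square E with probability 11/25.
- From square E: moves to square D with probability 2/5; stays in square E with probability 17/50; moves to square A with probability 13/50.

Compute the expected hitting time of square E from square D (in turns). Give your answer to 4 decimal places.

Let t(s) be the expected number of turns to first reach square E from state s, with t(square E) = 0. Conditioning on the first turn:
t(square A) = 1 + 0.24·t(square A) + 0.48·t(square D)
t(square D) = 1 + 0.26·t(square A) + 0.3·t(square D)
Solving: t(square A) = 2.8978, t(square D) = 2.5049.
Expected turns from square D to square E: 2.5049.

2.5049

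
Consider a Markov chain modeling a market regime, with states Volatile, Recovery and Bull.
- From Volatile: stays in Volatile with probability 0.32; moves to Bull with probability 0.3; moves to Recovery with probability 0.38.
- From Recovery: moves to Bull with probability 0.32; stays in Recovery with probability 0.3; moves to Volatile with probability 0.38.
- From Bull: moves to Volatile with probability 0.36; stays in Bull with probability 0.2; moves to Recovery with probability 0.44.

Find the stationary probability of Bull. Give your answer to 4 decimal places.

0.2794

Let the stationary distribution be π with π = πP and π_1 + π_2 + π_3 = 1.
π_1 = 0.32·π_1 + 0.38·π_2 + 0.36·π_3
π_2 = 0.38·π_1 + 0.3·π_2 + 0.44·π_3
Solving with the normalization constraint gives π = (0.3532, 0.3674, 0.2794).
So the stationary probability of Bull is 0.2794.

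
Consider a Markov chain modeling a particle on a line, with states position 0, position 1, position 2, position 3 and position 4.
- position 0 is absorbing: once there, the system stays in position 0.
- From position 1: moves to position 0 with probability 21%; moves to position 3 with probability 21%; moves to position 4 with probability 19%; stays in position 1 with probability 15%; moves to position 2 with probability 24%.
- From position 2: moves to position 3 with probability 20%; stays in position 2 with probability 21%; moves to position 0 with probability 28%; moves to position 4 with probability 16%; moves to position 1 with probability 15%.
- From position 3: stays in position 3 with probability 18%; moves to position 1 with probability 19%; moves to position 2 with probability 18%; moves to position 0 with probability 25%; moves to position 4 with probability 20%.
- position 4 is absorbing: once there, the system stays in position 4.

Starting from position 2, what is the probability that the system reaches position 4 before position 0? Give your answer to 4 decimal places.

0.3963

Let h(s) be the probability of absorption at position 4 starting from transient state s. Then h(position 4) = 1 and h(position 0) = 0. By first-step analysis:
h(position 1) = 0.21·0 + 0.15·h(position 1) + 0.24·h(position 2) + 0.21·h(position 3) + 0.19·1
h(position 2) = 0.28·0 + 0.15·h(position 1) + 0.21·h(position 2) + 0.2·h(position 3) + 0.16·1
h(position 3) = 0.25·0 + 0.19·h(position 1) + 0.18·h(position 2) + 0.18·h(position 3) + 0.2·1
Solving: h(position 1) = 0.4425, h(position 2) = 0.3963, h(position 3) = 0.4334.
Starting from position 2, the probability is 0.3963.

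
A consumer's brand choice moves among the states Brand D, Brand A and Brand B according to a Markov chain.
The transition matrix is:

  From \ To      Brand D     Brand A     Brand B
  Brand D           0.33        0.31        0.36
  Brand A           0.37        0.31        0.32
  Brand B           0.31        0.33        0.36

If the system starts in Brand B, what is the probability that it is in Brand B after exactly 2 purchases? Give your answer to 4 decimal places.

0.3468

Sum over the intermediate state after 1 purchase:
P = P(Brand B→Brand D)·P(Brand D→Brand B) + P(Brand B→Brand A)·P(Brand A→Brand B) + P(Brand B→Brand B)·P(Brand B→Brand B)
  = 0.31×0.36 + 0.33×0.32 + 0.36×0.36
  = 0.1116 + 0.1056 + 0.1296 = 0.3468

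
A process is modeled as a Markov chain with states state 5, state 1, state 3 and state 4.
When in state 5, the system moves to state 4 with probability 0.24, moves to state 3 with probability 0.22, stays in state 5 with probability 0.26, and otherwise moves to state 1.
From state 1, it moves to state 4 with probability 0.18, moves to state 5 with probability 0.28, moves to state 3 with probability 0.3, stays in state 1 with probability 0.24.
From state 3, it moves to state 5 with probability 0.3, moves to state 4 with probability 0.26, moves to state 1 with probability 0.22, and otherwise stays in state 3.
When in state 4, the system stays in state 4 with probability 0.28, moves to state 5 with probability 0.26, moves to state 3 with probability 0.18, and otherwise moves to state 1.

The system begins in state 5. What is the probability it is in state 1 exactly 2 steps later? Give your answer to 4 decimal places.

Propagate the distribution vector 2 steps from state 5.
After 0 steps: (1.0000, 0.0000, 0.0000, 0.0000)
After 1 step: (0.2600, 0.2800, 0.2200, 0.2400)
After 2 steps: (0.2744, 0.2556, 0.2328, 0.2372)
P(in state 1 after 2 steps) = 0.2556

0.2556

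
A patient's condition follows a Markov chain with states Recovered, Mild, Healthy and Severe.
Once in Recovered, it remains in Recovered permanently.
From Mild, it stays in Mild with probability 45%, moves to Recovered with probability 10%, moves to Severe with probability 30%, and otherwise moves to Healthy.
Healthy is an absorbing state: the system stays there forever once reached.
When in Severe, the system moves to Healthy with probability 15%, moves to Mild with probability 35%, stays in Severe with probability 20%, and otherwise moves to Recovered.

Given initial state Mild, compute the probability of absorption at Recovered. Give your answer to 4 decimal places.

Let h(s) be the probability of absorption at Recovered starting from transient state s. Then h(Recovered) = 1 and h(Healthy) = 0. By first-step analysis:
h(Mild) = 0.1·1 + 0.45·h(Mild) + 0.15·0 + 0.3·h(Severe)
h(Severe) = 0.3·1 + 0.35·h(Mild) + 0.15·0 + 0.2·h(Severe)
Solving: h(Mild) = 0.5075, h(Severe) = 0.5970.
Starting from Mild, the probability is 0.5075.

0.5075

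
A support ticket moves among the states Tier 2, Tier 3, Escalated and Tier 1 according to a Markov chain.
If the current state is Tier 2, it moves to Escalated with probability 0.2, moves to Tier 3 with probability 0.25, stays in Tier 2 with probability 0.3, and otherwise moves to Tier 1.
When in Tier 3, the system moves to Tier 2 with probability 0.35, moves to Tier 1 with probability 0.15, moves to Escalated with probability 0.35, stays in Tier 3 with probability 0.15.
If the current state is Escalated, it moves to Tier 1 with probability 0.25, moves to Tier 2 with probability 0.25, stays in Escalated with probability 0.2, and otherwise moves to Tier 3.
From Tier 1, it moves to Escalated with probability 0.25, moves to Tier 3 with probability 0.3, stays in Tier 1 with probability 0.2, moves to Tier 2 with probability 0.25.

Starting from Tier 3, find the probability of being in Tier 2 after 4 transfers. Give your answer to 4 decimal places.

0.2892

Propagate the distribution vector 4 transfers from Tier 3.
After 0 transfers: (0.0000, 1.0000, 0.0000, 0.0000)
After 1 transfer: (0.3500, 0.1500, 0.3500, 0.1500)
After 2 transfers: (0.2825, 0.2600, 0.2300, 0.2275)
After 3 transfers: (0.2901, 0.2469, 0.2504, 0.2126)
After 4 transfers: (0.2892, 0.2485, 0.2477, 0.2147)
P(in Tier 2 after 4 transfers) = 0.2892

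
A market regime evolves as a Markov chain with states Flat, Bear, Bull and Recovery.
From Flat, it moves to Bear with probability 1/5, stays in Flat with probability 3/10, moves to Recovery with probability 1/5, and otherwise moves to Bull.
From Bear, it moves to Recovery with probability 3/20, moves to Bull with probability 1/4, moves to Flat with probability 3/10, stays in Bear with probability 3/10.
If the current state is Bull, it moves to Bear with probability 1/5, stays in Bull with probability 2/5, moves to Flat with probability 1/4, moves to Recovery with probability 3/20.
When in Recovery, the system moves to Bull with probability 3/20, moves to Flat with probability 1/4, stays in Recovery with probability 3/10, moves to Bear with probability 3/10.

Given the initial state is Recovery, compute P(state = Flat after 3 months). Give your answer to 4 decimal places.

0.2769

Propagate the distribution vector 3 months from Recovery.
After 0 months: (0.0000, 0.0000, 0.0000, 1.0000)
After 1 month: (0.2500, 0.3000, 0.1500, 0.3000)
After 2 months: (0.2775, 0.2600, 0.2550, 0.2075)
After 3 months: (0.2769, 0.2468, 0.2814, 0.1950)
P(in Flat after 3 months) = 0.2769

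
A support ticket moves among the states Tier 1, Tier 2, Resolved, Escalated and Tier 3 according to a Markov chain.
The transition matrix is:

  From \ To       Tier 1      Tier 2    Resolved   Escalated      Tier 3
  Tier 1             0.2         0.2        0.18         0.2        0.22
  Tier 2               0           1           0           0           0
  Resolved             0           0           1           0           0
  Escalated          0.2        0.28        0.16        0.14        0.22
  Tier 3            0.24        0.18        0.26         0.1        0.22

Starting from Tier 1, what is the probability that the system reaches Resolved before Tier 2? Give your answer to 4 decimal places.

Let h(s) be the probability of absorption at Resolved starting from transient state s. Then h(Resolved) = 1 and h(Tier 2) = 0. By first-step analysis:
h(Tier 1) = 0.2·h(Tier 1) + 0.2·0 + 0.18·1 + 0.2·h(Escalated) + 0.22·h(Tier 3)
h(Escalated) = 0.2·h(Tier 1) + 0.28·0 + 0.16·1 + 0.14·h(Escalated) + 0.22·h(Tier 3)
h(Tier 3) = 0.24·h(Tier 1) + 0.18·0 + 0.26·1 + 0.1·h(Escalated) + 0.22·h(Tier 3)
Solving: h(Tier 1) = 0.4817, h(Escalated) = 0.4355, h(Tier 3) = 0.5374.
Starting from Tier 1, the probability is 0.4817.

0.4817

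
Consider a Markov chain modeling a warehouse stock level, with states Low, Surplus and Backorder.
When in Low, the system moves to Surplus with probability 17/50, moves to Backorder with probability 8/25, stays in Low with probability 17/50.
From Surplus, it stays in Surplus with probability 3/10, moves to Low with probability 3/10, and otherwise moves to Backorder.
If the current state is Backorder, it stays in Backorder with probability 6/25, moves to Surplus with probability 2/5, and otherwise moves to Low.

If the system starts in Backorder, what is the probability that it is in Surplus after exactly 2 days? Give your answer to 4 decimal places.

0.3384

Sum over the intermediate state after 1 day:
P = P(Backorder→Low)·P(Low→Surplus) + P(Backorder→Surplus)·P(Surplus→Surplus) + P(Backorder→Backorder)·P(Backorder→Surplus)
  = 0.36×0.34 + 0.4×0.3 + 0.24×0.4
  = 0.1224 + 0.1200 + 0.0960 = 0.3384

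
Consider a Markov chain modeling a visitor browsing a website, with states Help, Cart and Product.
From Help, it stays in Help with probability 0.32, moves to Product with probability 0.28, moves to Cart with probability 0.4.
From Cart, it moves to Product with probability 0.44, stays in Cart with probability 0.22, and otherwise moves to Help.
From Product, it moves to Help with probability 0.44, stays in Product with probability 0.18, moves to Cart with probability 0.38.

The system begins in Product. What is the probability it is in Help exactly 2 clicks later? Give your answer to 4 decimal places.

Sum over the intermediate state after 1 click:
P = P(Product→Help)·P(Help→Help) + P(Product→Cart)·P(Cart→Help) + P(Product→Product)·P(Product→Help)
  = 0.44×0.32 + 0.38×0.34 + 0.18×0.44
  = 0.1408 + 0.1292 + 0.0792 = 0.3492

0.3492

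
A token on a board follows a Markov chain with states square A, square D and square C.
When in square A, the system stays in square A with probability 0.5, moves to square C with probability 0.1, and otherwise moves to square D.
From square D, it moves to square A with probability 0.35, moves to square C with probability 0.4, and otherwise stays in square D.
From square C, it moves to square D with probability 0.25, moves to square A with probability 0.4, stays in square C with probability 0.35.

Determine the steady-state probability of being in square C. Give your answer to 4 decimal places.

0.2590

Let the stationary distribution be π with π = πP and π_1 + π_2 + π_3 = 1.
π_1 = 0.5·π_1 + 0.35·π_2 + 0.4·π_3
π_2 = 0.4·π_1 + 0.25·π_2 + 0.25·π_3
Solving with the normalization constraint gives π = (0.4270, 0.3140, 0.2590).
So the stationary probability of square C is 0.2590.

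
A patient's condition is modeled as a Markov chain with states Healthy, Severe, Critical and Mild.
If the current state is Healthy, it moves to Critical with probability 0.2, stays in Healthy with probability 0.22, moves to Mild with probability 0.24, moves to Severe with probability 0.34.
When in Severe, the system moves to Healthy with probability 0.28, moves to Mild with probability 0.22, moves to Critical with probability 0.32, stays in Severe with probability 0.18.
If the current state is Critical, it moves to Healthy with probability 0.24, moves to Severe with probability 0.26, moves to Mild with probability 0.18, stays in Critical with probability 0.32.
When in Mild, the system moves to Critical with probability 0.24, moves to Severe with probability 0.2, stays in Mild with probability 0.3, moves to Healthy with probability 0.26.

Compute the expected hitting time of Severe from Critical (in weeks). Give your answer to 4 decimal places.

3.7606

Let t(s) be the expected number of weeks to first reach Severe from state s, with t(Severe) = 0. Conditioning on the first week:
t(Healthy) = 1 + 0.22·t(Healthy) + 0.2·t(Critical) + 0.24·t(Mild)
t(Critical) = 1 + 0.24·t(Healthy) + 0.32·t(Critical) + 0.18·t(Mild)
t(Mild) = 1 + 0.26·t(Healthy) + 0.24·t(Critical) + 0.3·t(Mild)
Solving: t(Healthy) = 3.4803, t(Critical) = 3.7606, t(Mild) = 4.0106.
Expected weeks from Critical to Severe: 3.7606.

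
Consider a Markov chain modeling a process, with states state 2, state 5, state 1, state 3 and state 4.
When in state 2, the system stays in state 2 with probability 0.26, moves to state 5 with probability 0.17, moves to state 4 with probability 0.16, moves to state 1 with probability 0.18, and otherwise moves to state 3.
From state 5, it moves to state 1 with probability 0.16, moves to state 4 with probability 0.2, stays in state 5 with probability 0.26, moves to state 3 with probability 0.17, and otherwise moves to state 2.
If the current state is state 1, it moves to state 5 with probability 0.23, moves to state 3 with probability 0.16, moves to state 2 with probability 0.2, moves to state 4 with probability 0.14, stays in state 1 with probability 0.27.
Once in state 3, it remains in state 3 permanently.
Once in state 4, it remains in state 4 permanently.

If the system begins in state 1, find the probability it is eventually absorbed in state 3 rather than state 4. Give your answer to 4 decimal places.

0.5292

Let h(s) be the probability of absorption at state 3 starting from transient state s. Then h(state 3) = 1 and h(state 4) = 0. By first-step analysis:
h(state 2) = 0.26·h(state 2) + 0.17·h(state 5) + 0.18·h(state 1) + 0.23·1 + 0.16·0
h(state 5) = 0.21·h(state 2) + 0.26·h(state 5) + 0.16·h(state 1) + 0.17·1 + 0.2·0
h(state 1) = 0.2·h(state 2) + 0.23·h(state 5) + 0.27·h(state 1) + 0.16·1 + 0.14·0
Solving: h(state 2) = 0.5548, h(state 5) = 0.5016, h(state 1) = 0.5292.
Starting from state 1, the probability is 0.5292.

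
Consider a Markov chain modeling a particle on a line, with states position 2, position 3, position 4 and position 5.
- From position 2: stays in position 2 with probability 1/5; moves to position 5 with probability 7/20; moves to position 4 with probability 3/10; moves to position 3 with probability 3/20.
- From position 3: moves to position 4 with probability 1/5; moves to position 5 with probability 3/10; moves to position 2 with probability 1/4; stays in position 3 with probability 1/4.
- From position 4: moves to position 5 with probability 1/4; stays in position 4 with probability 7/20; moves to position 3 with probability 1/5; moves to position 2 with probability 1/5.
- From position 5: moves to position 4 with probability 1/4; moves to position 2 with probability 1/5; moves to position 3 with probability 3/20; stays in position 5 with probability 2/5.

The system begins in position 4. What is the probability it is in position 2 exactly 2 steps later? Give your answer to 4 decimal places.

Propagate the distribution vector 2 steps from position 4.
After 0 steps: (0.0000, 0.0000, 1.0000, 0.0000)
After 1 step: (0.2000, 0.2000, 0.3500, 0.2500)
After 2 steps: (0.2100, 0.1875, 0.2850, 0.3175)
P(in position 2 after 2 steps) = 0.2100

0.2100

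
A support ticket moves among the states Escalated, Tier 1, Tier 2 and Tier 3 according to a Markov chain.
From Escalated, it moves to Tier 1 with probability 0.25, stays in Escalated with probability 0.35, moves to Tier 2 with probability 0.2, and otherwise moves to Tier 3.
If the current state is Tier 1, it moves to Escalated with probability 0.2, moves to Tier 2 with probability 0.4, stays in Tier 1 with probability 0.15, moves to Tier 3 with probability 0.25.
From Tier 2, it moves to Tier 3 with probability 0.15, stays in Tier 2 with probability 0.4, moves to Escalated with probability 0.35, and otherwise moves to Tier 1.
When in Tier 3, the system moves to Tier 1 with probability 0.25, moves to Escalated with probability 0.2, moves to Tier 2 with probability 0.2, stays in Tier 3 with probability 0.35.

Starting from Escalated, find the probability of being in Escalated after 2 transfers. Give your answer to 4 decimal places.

0.2825

Propagate the distribution vector 2 transfers from Escalated.
After 0 transfers: (1.0000, 0.0000, 0.0000, 0.0000)
After 1 transfer: (0.3500, 0.2500, 0.2000, 0.2000)
After 2 transfers: (0.2825, 0.1950, 0.2900, 0.2325)
P(in Escalated after 2 transfers) = 0.2825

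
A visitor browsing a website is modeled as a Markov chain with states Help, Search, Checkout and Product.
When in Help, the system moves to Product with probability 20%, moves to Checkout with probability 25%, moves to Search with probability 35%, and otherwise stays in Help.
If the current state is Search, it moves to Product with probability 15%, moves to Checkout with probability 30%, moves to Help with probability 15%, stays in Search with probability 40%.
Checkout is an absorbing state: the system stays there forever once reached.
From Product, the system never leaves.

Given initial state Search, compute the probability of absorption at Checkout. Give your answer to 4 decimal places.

0.6491

Let h(s) be the probability of absorption at Checkout starting from transient state s. Then h(Checkout) = 1 and h(Product) = 0. By first-step analysis:
h(Help) = 0.2·h(Help) + 0.35·h(Search) + 0.25·1 + 0.2·0
h(Search) = 0.15·h(Help) + 0.4·h(Search) + 0.3·1 + 0.15·0
Solving: h(Help) = 0.5965, h(Search) = 0.6491.
Starting from Search, the probability is 0.6491.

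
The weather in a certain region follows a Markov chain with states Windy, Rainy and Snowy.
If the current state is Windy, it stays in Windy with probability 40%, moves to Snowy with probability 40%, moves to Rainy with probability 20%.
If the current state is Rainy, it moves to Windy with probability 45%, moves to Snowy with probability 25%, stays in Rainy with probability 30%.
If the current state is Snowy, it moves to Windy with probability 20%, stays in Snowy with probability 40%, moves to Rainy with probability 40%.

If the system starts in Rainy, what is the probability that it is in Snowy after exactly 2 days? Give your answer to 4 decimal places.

0.3550

Sum over the intermediate state after 1 day:
P = P(Rainy→Windy)·P(Windy→Snowy) + P(Rainy→Rainy)·P(Rainy→Snowy) + P(Rainy→Snowy)·P(Snowy→Snowy)
  = 0.45×0.4 + 0.3×0.25 + 0.25×0.4
  = 0.1800 + 0.0750 + 0.1000 = 0.3550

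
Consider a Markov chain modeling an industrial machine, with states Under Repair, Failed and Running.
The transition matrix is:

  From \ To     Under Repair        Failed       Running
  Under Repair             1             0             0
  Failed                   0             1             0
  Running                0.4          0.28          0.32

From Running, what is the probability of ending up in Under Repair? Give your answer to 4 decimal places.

Let h(s) be the probability of absorption at Under Repair starting from transient state s. Then h(Under Repair) = 1 and h(Failed) = 0. By first-step analysis:
h(Running) = 0.4·1 + 0.28·0 + 0.32·h(Running)
Solving: h(Running) = 0.5882.
Starting from Running, the probability is 0.5882.

0.5882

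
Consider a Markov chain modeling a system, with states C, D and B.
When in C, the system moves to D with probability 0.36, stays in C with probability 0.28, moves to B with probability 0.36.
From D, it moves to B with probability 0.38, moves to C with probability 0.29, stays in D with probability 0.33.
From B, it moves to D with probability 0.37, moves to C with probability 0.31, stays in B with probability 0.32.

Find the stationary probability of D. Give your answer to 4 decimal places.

0.3529

Let the stationary distribution be π with π = πP and π_1 + π_2 + π_3 = 1.
π_1 = 0.28·π_1 + 0.29·π_2 + 0.31·π_3
π_2 = 0.36·π_1 + 0.33·π_2 + 0.37·π_3
Solving with the normalization constraint gives π = (0.2941, 0.3529, 0.3529).
So the stationary probability of D is 0.3529.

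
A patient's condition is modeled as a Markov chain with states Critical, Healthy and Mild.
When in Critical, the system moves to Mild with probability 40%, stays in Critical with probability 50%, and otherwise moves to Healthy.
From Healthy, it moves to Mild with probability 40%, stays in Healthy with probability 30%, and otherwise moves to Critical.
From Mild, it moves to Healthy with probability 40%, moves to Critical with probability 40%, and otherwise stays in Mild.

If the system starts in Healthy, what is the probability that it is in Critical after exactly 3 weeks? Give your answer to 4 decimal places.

Propagate the distribution vector 3 weeks from Healthy.
After 0 weeks: (0.0000, 1.0000, 0.0000)
After 1 week: (0.3000, 0.3000, 0.4000)
After 2 weeks: (0.4000, 0.2800, 0.3200)
After 3 weeks: (0.4120, 0.2520, 0.3360)
P(in Critical after 3 weeks) = 0.4120

0.4120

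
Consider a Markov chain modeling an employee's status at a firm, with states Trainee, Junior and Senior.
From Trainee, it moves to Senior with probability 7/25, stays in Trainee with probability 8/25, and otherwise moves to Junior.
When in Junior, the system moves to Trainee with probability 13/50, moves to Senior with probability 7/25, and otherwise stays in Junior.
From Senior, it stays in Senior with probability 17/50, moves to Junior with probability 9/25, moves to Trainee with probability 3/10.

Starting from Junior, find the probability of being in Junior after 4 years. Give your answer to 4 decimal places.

0.4129

Propagate the distribution vector 4 years from Junior.
After 0 years: (0.0000, 1.0000, 0.0000)
After 1 year: (0.2600, 0.4600, 0.2800)
After 2 years: (0.2868, 0.4164, 0.2968)
After 3 years: (0.2891, 0.4131, 0.2978)
After 4 years: (0.2893, 0.4129, 0.2979)
P(in Junior after 4 years) = 0.4129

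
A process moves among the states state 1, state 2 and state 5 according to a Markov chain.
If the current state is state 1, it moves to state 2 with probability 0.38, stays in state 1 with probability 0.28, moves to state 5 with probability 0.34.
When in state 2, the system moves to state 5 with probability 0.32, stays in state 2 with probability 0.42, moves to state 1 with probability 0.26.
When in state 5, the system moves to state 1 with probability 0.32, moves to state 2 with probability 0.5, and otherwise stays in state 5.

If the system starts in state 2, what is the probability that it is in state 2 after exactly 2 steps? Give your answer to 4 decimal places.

0.4352

Sum over the intermediate state after 1 step:
P = P(state 2→state 1)·P(state 1→state 2) + P(state 2→state 2)·P(state 2→state 2) + P(state 2→state 5)·P(state 5→state 2)
  = 0.26×0.38 + 0.42×0.42 + 0.32×0.5
  = 0.0988 + 0.1764 + 0.1600 = 0.4352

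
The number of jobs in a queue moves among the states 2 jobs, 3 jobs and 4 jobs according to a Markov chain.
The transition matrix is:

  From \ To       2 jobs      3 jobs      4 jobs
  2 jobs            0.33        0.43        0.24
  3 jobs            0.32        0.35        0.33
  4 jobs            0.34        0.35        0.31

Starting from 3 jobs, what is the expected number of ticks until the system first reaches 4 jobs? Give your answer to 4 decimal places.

3.3233

Let t(s) be the expected number of ticks to first reach 4 jobs from state s, with t(4 jobs) = 0. Conditioning on the first tick:
t(2 jobs) = 1 + 0.33·t(2 jobs) + 0.43·t(3 jobs)
t(3 jobs) = 1 + 0.32·t(2 jobs) + 0.35·t(3 jobs)
Solving: t(2 jobs) = 3.6254, t(3 jobs) = 3.3233.
Expected ticks from 3 jobs to 4 jobs: 3.3233.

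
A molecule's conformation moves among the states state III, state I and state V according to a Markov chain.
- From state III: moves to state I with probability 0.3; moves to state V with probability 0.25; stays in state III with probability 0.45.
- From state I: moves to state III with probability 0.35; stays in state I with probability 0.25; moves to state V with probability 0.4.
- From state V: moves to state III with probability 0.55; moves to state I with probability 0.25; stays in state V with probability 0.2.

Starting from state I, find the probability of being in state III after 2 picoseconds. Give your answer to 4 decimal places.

Sum over the intermediate state after 1 picosecond:
P = P(state I→state III)·P(state III→state III) + P(state I→state I)·P(state I→state III) + P(state I→state V)·P(state V→state III)
  = 0.35×0.45 + 0.25×0.35 + 0.4×0.55
  = 0.1575 + 0.0875 + 0.2200 = 0.4650

0.4650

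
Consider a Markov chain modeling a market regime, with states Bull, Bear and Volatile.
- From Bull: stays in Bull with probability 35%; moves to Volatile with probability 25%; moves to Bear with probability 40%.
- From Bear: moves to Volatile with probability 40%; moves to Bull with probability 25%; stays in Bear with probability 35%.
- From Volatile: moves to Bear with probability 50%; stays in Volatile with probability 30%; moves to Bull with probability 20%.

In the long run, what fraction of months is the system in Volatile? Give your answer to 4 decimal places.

0.3282

Let the stationary distribution be π with π = πP and π_1 + π_2 + π_3 = 1.
π_1 = 0.35·π_1 + 0.25·π_2 + 0.2·π_3
π_2 = 0.4·π_1 + 0.35·π_2 + 0.5·π_3
Solving with the normalization constraint gives π = (0.2595, 0.4122, 0.3282).
So the stationary probability of Volatile is 0.3282.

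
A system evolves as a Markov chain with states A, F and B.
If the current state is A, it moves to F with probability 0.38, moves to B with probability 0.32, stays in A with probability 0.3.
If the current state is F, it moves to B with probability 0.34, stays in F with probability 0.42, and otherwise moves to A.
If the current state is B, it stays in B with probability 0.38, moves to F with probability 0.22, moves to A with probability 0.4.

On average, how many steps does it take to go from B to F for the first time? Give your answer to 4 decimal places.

3.5948

Let t(s) be the expected number of steps to first reach F from state s, with t(F) = 0. Conditioning on the first step:
t(A) = 1 + 0.3·t(A) + 0.32·t(B)
t(B) = 1 + 0.4·t(A) + 0.38·t(B)
Solving: t(A) = 3.0719, t(B) = 3.5948.
Expected steps from B to F: 3.5948.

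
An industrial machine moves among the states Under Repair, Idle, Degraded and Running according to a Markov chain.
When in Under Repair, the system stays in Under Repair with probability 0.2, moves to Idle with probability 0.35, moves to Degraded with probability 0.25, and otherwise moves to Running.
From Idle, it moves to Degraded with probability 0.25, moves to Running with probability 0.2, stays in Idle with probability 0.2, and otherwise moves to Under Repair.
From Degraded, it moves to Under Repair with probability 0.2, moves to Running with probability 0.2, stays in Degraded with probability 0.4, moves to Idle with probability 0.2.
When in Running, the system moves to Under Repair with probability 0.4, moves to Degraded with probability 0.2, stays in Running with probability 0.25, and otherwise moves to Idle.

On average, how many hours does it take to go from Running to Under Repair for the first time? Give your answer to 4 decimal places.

2.9475

Let t(s) be the expected number of hours to first reach Under Repair from state s, with t(Under Repair) = 0. Conditioning on the first hour:
t(Idle) = 1 + 0.2·t(Idle) + 0.25·t(Degraded) + 0.2·t(Running)
t(Degraded) = 1 + 0.2·t(Idle) + 0.4·t(Degraded) + 0.2·t(Running)
t(Running) = 1 + 0.15·t(Idle) + 0.2·t(Degraded) + 0.25·t(Running)
Solving: t(Idle) = 3.1420, t(Degraded) = 3.6965, t(Running) = 2.9475.
Expected hours from Running to Under Repair: 2.9475.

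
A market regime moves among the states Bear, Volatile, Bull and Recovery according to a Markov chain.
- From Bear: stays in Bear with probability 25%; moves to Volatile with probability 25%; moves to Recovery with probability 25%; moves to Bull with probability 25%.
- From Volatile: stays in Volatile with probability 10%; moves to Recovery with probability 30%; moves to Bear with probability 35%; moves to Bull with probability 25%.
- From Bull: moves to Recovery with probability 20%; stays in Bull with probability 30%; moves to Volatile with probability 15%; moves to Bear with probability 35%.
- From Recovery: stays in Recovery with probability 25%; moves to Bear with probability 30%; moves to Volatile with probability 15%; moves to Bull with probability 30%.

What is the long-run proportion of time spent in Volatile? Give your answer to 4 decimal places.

0.1721

Let the stationary distribution be π with π = πP and π_1 + π_2 + π_3 + π_4 = 1.
π_1 = 0.25·π_1 + 0.35·π_2 + 0.35·π_3 + 0.3·π_4
π_2 = 0.25·π_1 + 0.1·π_2 + 0.15·π_3 + 0.15·π_4
π_3 = 0.25·π_1 + 0.25·π_2 + 0.3·π_3 + 0.3·π_4
Solving with the normalization constraint gives π = (0.3071, 0.1721, 0.2760, 0.2448).
So the stationary probability of Volatile is 0.1721.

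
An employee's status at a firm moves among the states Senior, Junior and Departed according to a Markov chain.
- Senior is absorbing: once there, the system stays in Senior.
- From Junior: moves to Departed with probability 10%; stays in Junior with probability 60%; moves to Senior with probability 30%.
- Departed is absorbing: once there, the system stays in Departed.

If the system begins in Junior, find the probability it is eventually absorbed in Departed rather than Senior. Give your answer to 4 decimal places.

0.2500

Let h(s) be the probability of absorption at Departed starting from transient state s. Then h(Departed) = 1 and h(Senior) = 0. By first-step analysis:
h(Junior) = 0.3·0 + 0.6·h(Junior) + 0.1·1
Solving: h(Junior) = 0.2500.
Starting from Junior, the probability is 0.2500.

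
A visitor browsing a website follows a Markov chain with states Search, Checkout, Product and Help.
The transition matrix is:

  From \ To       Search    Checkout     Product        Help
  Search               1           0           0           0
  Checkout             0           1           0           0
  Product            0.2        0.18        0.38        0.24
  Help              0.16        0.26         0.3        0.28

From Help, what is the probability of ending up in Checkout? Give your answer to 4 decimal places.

0.5748

Let h(s) be the probability of absorption at Checkout starting from transient state s. Then h(Checkout) = 1 and h(Search) = 0. By first-step analysis:
h(Product) = 0.2·0 + 0.18·1 + 0.38·h(Product) + 0.24·h(Help)
h(Help) = 0.16·0 + 0.26·1 + 0.3·h(Product) + 0.28·h(Help)
Solving: h(Product) = 0.5128, h(Help) = 0.5748.
Starting from Help, the probability is 0.5748.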